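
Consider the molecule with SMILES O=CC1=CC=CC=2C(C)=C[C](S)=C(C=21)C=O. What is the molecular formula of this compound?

Walk through each heavy atom and fill implicit hydrogens from standard valence (C 4, N 3, O 2, S 2, halogen 1):
  atom 1: O, bond orders sum to 2 (valence 2) → 0 H
  atom 2: C, bond orders sum to 3 (valence 4) → 1 H
  atom 3: C, bond orders sum to 4 (valence 4) → 0 H
  atom 4: C, bond orders sum to 3 (valence 4) → 1 H
  atom 5: C, bond orders sum to 3 (valence 4) → 1 H
  atom 6: C, bond orders sum to 3 (valence 4) → 1 H
  atom 7: C, bond orders sum to 4 (valence 4) → 0 H
  atom 8: C, bond orders sum to 4 (valence 4) → 0 H
  atom 9: C, bond orders sum to 1 (valence 4) → 3 H
  atom 10: C, bond orders sum to 3 (valence 4) → 1 H
  atom 11: C with explicit H count 0
  atom 12: S, bond orders sum to 1 (valence 2) → 1 H
  atom 13: C, bond orders sum to 4 (valence 4) → 0 H
  atom 14: C, bond orders sum to 4 (valence 4) → 0 H
  atom 15: C, bond orders sum to 3 (valence 4) → 1 H
  atom 16: O, bond orders sum to 2 (valence 2) → 0 H
Totals → C:13, H:10, O:2, S:1.

C13H10O2S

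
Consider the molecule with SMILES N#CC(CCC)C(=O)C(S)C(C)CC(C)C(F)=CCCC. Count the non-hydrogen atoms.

Every atom symbol written in the SMILES (organic subset) is one heavy atom; implicit H are not written.
Heavy atoms by element → C:17, F:1, N:1, O:1, S:1.
Total: 21.

21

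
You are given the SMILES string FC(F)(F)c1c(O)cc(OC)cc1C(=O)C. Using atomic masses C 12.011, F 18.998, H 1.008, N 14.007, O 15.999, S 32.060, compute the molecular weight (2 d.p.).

First, the molecular formula is C10H9F3O3 (counting implicit H from valence).
  C: 10 × 12.011 = 120.110
  F: 3 × 18.998 = 56.994
  H: 9 × 1.008 = 9.072
  O: 3 × 15.999 = 47.997
Sum: 10×12.011 + 3×18.998 + 9×1.008 + 3×15.999 = 234.173 → 234.17 g/mol.

234.17 g/mol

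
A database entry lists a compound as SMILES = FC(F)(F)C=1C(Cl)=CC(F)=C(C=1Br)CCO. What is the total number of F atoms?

4

Scan the SMILES for F atoms (remember two-letter symbols like Cl and Br are single atoms).
Fluorine count: 4.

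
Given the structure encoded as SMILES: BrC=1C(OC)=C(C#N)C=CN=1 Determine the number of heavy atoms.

Every atom symbol written in the SMILES (organic subset) is one heavy atom; implicit H are not written.
Heavy atoms by element → Br:1, C:7, N:2, O:1.
Total: 11.

11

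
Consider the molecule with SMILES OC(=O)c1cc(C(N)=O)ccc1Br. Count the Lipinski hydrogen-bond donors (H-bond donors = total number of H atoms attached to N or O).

Donors: find every N or O and count the H atoms it carries.
  atom 1 (O): bond orders sum to 1 → 1 H
  atom 3 (O): bond orders sum to 2 → 0 H
  atom 8 (N): bond orders sum to 1 → 2 H
  atom 9 (O): bond orders sum to 2 → 0 H
Lipinski HBD = 3.

3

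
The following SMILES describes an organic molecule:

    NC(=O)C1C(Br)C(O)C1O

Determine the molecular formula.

Walk through each heavy atom and fill implicit hydrogens from standard valence (C 4, N 3, O 2, S 2, halogen 1):
  atom 1: N, bond orders sum to 1 (valence 3) → 2 H
  atom 2: C, bond orders sum to 4 (valence 4) → 0 H
  atom 3: O, bond orders sum to 2 (valence 2) → 0 H
  atom 4: C, bond orders sum to 3 (valence 4) → 1 H
  atom 5: C, bond orders sum to 3 (valence 4) → 1 H
  atom 6: Br (halogen, monovalent) → 0 H
  atom 7: C, bond orders sum to 3 (valence 4) → 1 H
  atom 8: O, bond orders sum to 1 (valence 2) → 1 H
  atom 9: C, bond orders sum to 3 (valence 4) → 1 H
  atom 10: O, bond orders sum to 1 (valence 2) → 1 H
Totals → C:5, H:8, Br:1, N:1, O:3.

C5H8BrNO3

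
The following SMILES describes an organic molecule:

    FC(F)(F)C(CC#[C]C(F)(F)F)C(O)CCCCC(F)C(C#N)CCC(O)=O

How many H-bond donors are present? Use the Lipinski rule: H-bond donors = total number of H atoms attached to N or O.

Donors: find every N or O and count the H atoms it carries.
  atom 14 (O): bond orders sum to 1 → 1 H
  atom 23 (N): bond orders sum to 3 → 0 H
  atom 27 (O): bond orders sum to 1 → 1 H
  atom 28 (O): bond orders sum to 2 → 0 H
Lipinski HBD = 2.

2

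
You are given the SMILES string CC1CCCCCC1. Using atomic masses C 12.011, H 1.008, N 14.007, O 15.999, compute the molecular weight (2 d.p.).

First, the molecular formula is C8H16 (counting implicit H from valence).
  C: 8 × 12.011 = 96.088
  H: 16 × 1.008 = 16.128
Sum: 8×12.011 + 16×1.008 = 112.216 → 112.22 g/mol.

112.22 g/mol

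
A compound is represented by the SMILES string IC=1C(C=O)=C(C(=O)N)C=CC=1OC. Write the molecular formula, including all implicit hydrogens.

Walk through each heavy atom and fill implicit hydrogens from standard valence (C 4, N 3, O 2, S 2, halogen 1):
  atom 1: I (halogen, monovalent) → 0 H
  atom 2: C, bond orders sum to 4 (valence 4) → 0 H
  atom 3: C, bond orders sum to 4 (valence 4) → 0 H
  atom 4: C, bond orders sum to 3 (valence 4) → 1 H
  atom 5: O, bond orders sum to 2 (valence 2) → 0 H
  atom 6: C, bond orders sum to 4 (valence 4) → 0 H
  atom 7: C, bond orders sum to 4 (valence 4) → 0 H
  atom 8: O, bond orders sum to 2 (valence 2) → 0 H
  atom 9: N, bond orders sum to 1 (valence 3) → 2 H
  atom 10: C, bond orders sum to 3 (valence 4) → 1 H
  atom 11: C, bond orders sum to 3 (valence 4) → 1 H
  atom 12: C, bond orders sum to 4 (valence 4) → 0 H
  atom 13: O, bond orders sum to 2 (valence 2) → 0 H
  atom 14: C, bond orders sum to 1 (valence 4) → 3 H
Totals → C:9, H:8, I:1, N:1, O:3.
In Hill order: C9H8INO3.

C9H8INO3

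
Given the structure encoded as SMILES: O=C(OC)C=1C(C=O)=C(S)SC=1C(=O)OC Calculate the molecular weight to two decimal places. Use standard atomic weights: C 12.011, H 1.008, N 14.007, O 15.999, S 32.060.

First, the molecular formula is C9H8O5S2 (counting implicit H from valence).
  C: 9 × 12.011 = 108.099
  H: 8 × 1.008 = 8.064
  O: 5 × 15.999 = 79.995
  S: 2 × 32.060 = 64.120
Sum: 9×12.011 + 8×1.008 + 5×15.999 + 2×32.060 = 260.278 → 260.28 g/mol.

260.28 g/mol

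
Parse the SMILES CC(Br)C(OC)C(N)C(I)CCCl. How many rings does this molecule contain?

In SMILES, each pair of matching ring-closure digits denotes one ring-closing bond; the number of such bonds equals the number of independent rings.
Ring-closure bonds here: 0.

0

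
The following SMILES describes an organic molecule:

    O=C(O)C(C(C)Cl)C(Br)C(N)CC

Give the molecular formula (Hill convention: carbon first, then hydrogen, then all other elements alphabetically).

Walk through each heavy atom and fill implicit hydrogens from standard valence (C 4, N 3, O 2, S 2, halogen 1):
  atom 1: O, bond orders sum to 2 (valence 2) → 0 H
  atom 2: C, bond orders sum to 4 (valence 4) → 0 H
  atom 3: O, bond orders sum to 1 (valence 2) → 1 H
  atom 4: C, bond orders sum to 3 (valence 4) → 1 H
  atom 5: C, bond orders sum to 3 (valence 4) → 1 H
  atom 6: C, bond orders sum to 1 (valence 4) → 3 H
  atom 7: Cl (halogen, monovalent) → 0 H
  atom 8: C, bond orders sum to 3 (valence 4) → 1 H
  atom 9: Br (halogen, monovalent) → 0 H
  atom 10: C, bond orders sum to 3 (valence 4) → 1 H
  atom 11: N, bond orders sum to 1 (valence 3) → 2 H
  atom 12: C, bond orders sum to 2 (valence 4) → 2 H
  atom 13: C, bond orders sum to 1 (valence 4) → 3 H
Totals → C:8, H:15, Br:1, Cl:1, N:1, O:2.
In Hill order: C8H15BrClNO2.

C8H15BrClNO2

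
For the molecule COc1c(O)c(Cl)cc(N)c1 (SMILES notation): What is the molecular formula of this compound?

C7H8ClNO2

Walk through each heavy atom and fill implicit hydrogens from standard valence (C 4, N 3, O 2, S 2, halogen 1); for lowercase aromatic atoms, an aromatic c carries 1 H when it has two neighbours and 0 H with three, and aromatic n carries 0 H:
  atom 1: C, bond orders sum to 1 (valence 4) → 3 H
  atom 2: O, bond orders sum to 2 (valence 2) → 0 H
  atom 3: aromatic c, 3 neighbours → 0 H
  atom 4: aromatic c, 3 neighbours → 0 H
  atom 5: O, bond orders sum to 1 (valence 2) → 1 H
  atom 6: aromatic c, 3 neighbours → 0 H
  atom 7: Cl (halogen, monovalent) → 0 H
  atom 8: aromatic c, 2 neighbours → 1 H
  atom 9: aromatic c, 3 neighbours → 0 H
  atom 10: N, bond orders sum to 1 (valence 3) → 2 H
  atom 11: aromatic c, 2 neighbours → 1 H
Totals → C:7, H:8, Cl:1, N:1, O:2.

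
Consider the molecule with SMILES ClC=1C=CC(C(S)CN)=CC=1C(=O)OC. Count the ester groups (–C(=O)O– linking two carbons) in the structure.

1

The ester motif appears at heavy-atom position 12 in the SMILES.
Other groups present: 1 primary amine, 1 thiol.
Ester count: 1.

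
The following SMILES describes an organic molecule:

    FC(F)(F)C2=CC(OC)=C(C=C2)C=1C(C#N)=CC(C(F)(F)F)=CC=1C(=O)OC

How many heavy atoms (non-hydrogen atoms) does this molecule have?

Every atom symbol written in the SMILES (organic subset) is one heavy atom; implicit H are not written.
Heavy atoms by element → C:18, F:6, N:1, O:3.
Total: 28.

28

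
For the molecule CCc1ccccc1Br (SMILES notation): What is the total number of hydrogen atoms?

9

Walk through each heavy atom and fill implicit hydrogens from standard valence (C 4, N 3, O 2, S 2, halogen 1); for lowercase aromatic atoms, an aromatic c carries 1 H when it has two neighbours and 0 H with three, and aromatic n carries 0 H:
  atom 1: C, bond orders sum to 1 (valence 4) → 3 H
  atom 2: C, bond orders sum to 2 (valence 4) → 2 H
  atom 3: aromatic c, 3 neighbours → 0 H
  atom 4: aromatic c, 2 neighbours → 1 H
  atom 5: aromatic c, 2 neighbours → 1 H
  atom 6: aromatic c, 2 neighbours → 1 H
  atom 7: aromatic c, 2 neighbours → 1 H
  atom 8: aromatic c, 3 neighbours → 0 H
  atom 9: Br (halogen, monovalent) → 0 H
Total hydrogens: 9.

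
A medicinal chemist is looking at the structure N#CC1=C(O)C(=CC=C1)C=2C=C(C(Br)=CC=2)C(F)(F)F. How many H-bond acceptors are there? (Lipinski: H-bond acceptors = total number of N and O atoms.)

N atoms: 1; O atoms: 1.
Lipinski HBA = 1 + 1 = 2.

2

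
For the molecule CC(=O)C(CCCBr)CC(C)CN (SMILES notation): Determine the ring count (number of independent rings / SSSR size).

0

In SMILES, each pair of matching ring-closure digits denotes one ring-closing bond; the number of such bonds equals the number of independent rings.
Ring-closure bonds here: 0.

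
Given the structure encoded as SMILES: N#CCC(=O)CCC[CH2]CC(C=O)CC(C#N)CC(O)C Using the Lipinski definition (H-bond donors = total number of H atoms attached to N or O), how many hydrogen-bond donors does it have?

Donors: find every N or O and count the H atoms it carries.
  atom 1 (N): bond orders sum to 3 → 0 H
  atom 5 (O): bond orders sum to 2 → 0 H
  atom 13 (O): bond orders sum to 2 → 0 H
  atom 17 (N): bond orders sum to 3 → 0 H
  atom 20 (O): bond orders sum to 1 → 1 H
Lipinski HBD = 1.

1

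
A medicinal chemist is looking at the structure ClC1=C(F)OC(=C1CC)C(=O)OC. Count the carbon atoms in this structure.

Count every carbon token in the SMILES (each C, including those in ring-closure positions and inside branches).
Carbon count: 8.

8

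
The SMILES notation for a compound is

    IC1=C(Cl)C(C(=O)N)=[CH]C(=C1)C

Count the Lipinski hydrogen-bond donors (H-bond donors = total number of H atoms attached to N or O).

Donors: find every N or O and count the H atoms it carries.
  atom 7 (O): bond orders sum to 2 → 0 H
  atom 8 (N): bond orders sum to 1 → 2 H
Lipinski HBD = 2.

2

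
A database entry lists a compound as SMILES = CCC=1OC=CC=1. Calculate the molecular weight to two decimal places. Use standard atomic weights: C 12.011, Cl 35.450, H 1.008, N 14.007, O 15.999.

96.13 g/mol

First, the molecular formula is C6H8O (counting implicit H from valence).
  C: 6 × 12.011 = 72.066
  H: 8 × 1.008 = 8.064
  O: 1 × 15.999 = 15.999
Sum: 6×12.011 + 8×1.008 + 1×15.999 = 96.129 → 96.13 g/mol.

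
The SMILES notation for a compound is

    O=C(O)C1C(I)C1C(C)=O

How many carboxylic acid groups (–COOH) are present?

The carboxylic acid motif appears at heavy-atom position 2 in the SMILES.
Other groups present: 1 ketone.
Carboxylic acid count: 1.

1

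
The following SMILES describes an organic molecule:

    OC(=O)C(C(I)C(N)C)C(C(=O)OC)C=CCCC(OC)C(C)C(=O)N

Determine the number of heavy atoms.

Every atom symbol written in the SMILES (organic subset) is one heavy atom; implicit H are not written.
Heavy atoms by element → C:17, I:1, N:2, O:6.
Total: 26.

26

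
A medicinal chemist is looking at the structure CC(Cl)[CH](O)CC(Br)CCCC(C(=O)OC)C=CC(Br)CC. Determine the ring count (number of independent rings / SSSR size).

0

In SMILES, each pair of matching ring-closure digits denotes one ring-closing bond; the number of such bonds equals the number of independent rings.
Ring-closure bonds here: 0.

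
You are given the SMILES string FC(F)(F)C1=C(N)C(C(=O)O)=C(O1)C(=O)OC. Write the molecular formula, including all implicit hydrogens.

Walk through each heavy atom and fill implicit hydrogens from standard valence (C 4, N 3, O 2, S 2, halogen 1):
  atom 1: F (halogen, monovalent) → 0 H
  atom 2: C, bond orders sum to 4 (valence 4) → 0 H
  atom 3: F (halogen, monovalent) → 0 H
  atom 4: F (halogen, monovalent) → 0 H
  atom 5: C, bond orders sum to 4 (valence 4) → 0 H
  atom 6: C, bond orders sum to 4 (valence 4) → 0 H
  atom 7: N, bond orders sum to 1 (valence 3) → 2 H
  atom 8: C, bond orders sum to 4 (valence 4) → 0 H
  atom 9: C, bond orders sum to 4 (valence 4) → 0 H
  atom 10: O, bond orders sum to 2 (valence 2) → 0 H
  atom 11: O, bond orders sum to 1 (valence 2) → 1 H
  atom 12: C, bond orders sum to 4 (valence 4) → 0 H
  atom 13: O, bond orders sum to 2 (valence 2) → 0 H
  atom 14: C, bond orders sum to 4 (valence 4) → 0 H
  atom 15: O, bond orders sum to 2 (valence 2) → 0 H
  atom 16: O, bond orders sum to 2 (valence 2) → 0 H
  atom 17: C, bond orders sum to 1 (valence 4) → 3 H
Totals → C:8, H:6, F:3, N:1, O:5.
In Hill order: C8H6F3NO5.

C8H6F3NO5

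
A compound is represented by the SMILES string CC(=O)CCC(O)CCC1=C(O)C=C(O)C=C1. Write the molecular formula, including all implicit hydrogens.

Walk through each heavy atom and fill implicit hydrogens from standard valence (C 4, N 3, O 2, S 2, halogen 1):
  atom 1: C, bond orders sum to 1 (valence 4) → 3 H
  atom 2: C, bond orders sum to 4 (valence 4) → 0 H
  atom 3: O, bond orders sum to 2 (valence 2) → 0 H
  atom 4: C, bond orders sum to 2 (valence 4) → 2 H
  atom 5: C, bond orders sum to 2 (valence 4) → 2 H
  atom 6: C, bond orders sum to 3 (valence 4) → 1 H
  atom 7: O, bond orders sum to 1 (valence 2) → 1 H
  atom 8: C, bond orders sum to 2 (valence 4) → 2 H
  atom 9: C, bond orders sum to 2 (valence 4) → 2 H
  atom 10: C, bond orders sum to 4 (valence 4) → 0 H
  atom 11: C, bond orders sum to 4 (valence 4) → 0 H
  atom 12: O, bond orders sum to 1 (valence 2) → 1 H
  atom 13: C, bond orders sum to 3 (valence 4) → 1 H
  atom 14: C, bond orders sum to 4 (valence 4) → 0 H
  atom 15: O, bond orders sum to 1 (valence 2) → 1 H
  atom 16: C, bond orders sum to 3 (valence 4) → 1 H
  atom 17: C, bond orders sum to 3 (valence 4) → 1 H
Totals → C:13, H:18, O:4.
In Hill order: C13H18O4.

C13H18O4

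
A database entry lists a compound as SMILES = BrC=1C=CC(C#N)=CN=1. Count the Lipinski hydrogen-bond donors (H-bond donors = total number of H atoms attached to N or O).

Donors: find every N or O and count the H atoms it carries.
  atom 7 (N): bond orders sum to 3 → 0 H
  atom 9 (N): bond orders sum to 3 → 0 H
Lipinski HBD = 0.

0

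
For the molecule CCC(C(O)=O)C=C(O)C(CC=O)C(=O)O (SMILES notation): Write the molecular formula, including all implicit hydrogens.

C10H14O6

Walk through each heavy atom and fill implicit hydrogens from standard valence (C 4, N 3, O 2, S 2, halogen 1):
  atom 1: C, bond orders sum to 1 (valence 4) → 3 H
  atom 2: C, bond orders sum to 2 (valence 4) → 2 H
  atom 3: C, bond orders sum to 3 (valence 4) → 1 H
  atom 4: C, bond orders sum to 4 (valence 4) → 0 H
  atom 5: O, bond orders sum to 1 (valence 2) → 1 H
  atom 6: O, bond orders sum to 2 (valence 2) → 0 H
  atom 7: C, bond orders sum to 3 (valence 4) → 1 H
  atom 8: C, bond orders sum to 4 (valence 4) → 0 H
  atom 9: O, bond orders sum to 1 (valence 2) → 1 H
  atom 10: C, bond orders sum to 3 (valence 4) → 1 H
  atom 11: C, bond orders sum to 2 (valence 4) → 2 H
  atom 12: C, bond orders sum to 3 (valence 4) → 1 H
  atom 13: O, bond orders sum to 2 (valence 2) → 0 H
  atom 14: C, bond orders sum to 4 (valence 4) → 0 H
  atom 15: O, bond orders sum to 2 (valence 2) → 0 H
  atom 16: O, bond orders sum to 1 (valence 2) → 1 H
Totals → C:10, H:14, O:6.
In Hill order: C10H14O6.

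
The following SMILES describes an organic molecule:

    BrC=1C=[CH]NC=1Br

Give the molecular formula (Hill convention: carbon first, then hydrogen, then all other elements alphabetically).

Walk through each heavy atom and fill implicit hydrogens from standard valence (C 4, N 3, O 2, S 2, halogen 1):
  atom 1: Br (halogen, monovalent) → 0 H
  atom 2: C, bond orders sum to 4 (valence 4) → 0 H
  atom 3: C, bond orders sum to 3 (valence 4) → 1 H
  atom 4: C with explicit H count 1
  atom 5: N, bond orders sum to 2 (valence 3) → 1 H
  atom 6: C, bond orders sum to 4 (valence 4) → 0 H
  atom 7: Br (halogen, monovalent) → 0 H
Totals → C:4, H:3, Br:2, N:1.

C4H3Br2N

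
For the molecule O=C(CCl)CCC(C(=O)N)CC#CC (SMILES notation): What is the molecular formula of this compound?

Walk through each heavy atom and fill implicit hydrogens from standard valence (C 4, N 3, O 2, S 2, halogen 1):
  atom 1: O, bond orders sum to 2 (valence 2) → 0 H
  atom 2: C, bond orders sum to 4 (valence 4) → 0 H
  atom 3: C, bond orders sum to 2 (valence 4) → 2 H
  atom 4: Cl (halogen, monovalent) → 0 H
  atom 5: C, bond orders sum to 2 (valence 4) → 2 H
  atom 6: C, bond orders sum to 2 (valence 4) → 2 H
  atom 7: C, bond orders sum to 3 (valence 4) → 1 H
  atom 8: C, bond orders sum to 4 (valence 4) → 0 H
  atom 9: O, bond orders sum to 2 (valence 2) → 0 H
  atom 10: N, bond orders sum to 1 (valence 3) → 2 H
  atom 11: C, bond orders sum to 2 (valence 4) → 2 H
  atom 12: C, bond orders sum to 4 (valence 4) → 0 H
  atom 13: C, bond orders sum to 4 (valence 4) → 0 H
  atom 14: C, bond orders sum to 1 (valence 4) → 3 H
Totals → C:10, H:14, Cl:1, N:1, O:2.

C10H14ClNO2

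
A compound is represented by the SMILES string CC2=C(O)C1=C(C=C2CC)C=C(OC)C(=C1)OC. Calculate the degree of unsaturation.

7

Degree of unsaturation = (number of rings) + (number of π bonds).
Ring closures in the SMILES: 2.
π bonds: 5 double bonds (each 1 DoU) → 5 DoU from unsaturation.
Total DoU = 2 + 5 = 7.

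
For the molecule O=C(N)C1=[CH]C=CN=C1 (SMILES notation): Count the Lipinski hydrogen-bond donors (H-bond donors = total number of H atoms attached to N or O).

2

Donors: find every N or O and count the H atoms it carries.
  atom 1 (O): bond orders sum to 2 → 0 H
  atom 3 (N): bond orders sum to 1 → 2 H
  atom 8 (N): bond orders sum to 3 → 0 H
Lipinski HBD = 2.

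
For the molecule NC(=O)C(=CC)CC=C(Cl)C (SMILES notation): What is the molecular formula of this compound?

Walk through each heavy atom and fill implicit hydrogens from standard valence (C 4, N 3, O 2, S 2, halogen 1):
  atom 1: N, bond orders sum to 1 (valence 3) → 2 H
  atom 2: C, bond orders sum to 4 (valence 4) → 0 H
  atom 3: O, bond orders sum to 2 (valence 2) → 0 H
  atom 4: C, bond orders sum to 4 (valence 4) → 0 H
  atom 5: C, bond orders sum to 3 (valence 4) → 1 H
  atom 6: C, bond orders sum to 1 (valence 4) → 3 H
  atom 7: C, bond orders sum to 2 (valence 4) → 2 H
  atom 8: C, bond orders sum to 3 (valence 4) → 1 H
  atom 9: C, bond orders sum to 4 (valence 4) → 0 H
  atom 10: Cl (halogen, monovalent) → 0 H
  atom 11: C, bond orders sum to 1 (valence 4) → 3 H
Totals → C:8, H:12, Cl:1, N:1, O:1.

C8H12ClNO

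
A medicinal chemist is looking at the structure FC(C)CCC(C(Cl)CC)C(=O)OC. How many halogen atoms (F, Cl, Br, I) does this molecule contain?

2

Halogen atoms appear at heavy-atom positions 1, 8 (1×Cl, 1×F).
Other groups present: 1 ester.
Halogen count: 2.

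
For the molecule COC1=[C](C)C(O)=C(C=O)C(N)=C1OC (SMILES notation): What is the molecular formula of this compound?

C10H13NO4

Walk through each heavy atom and fill implicit hydrogens from standard valence (C 4, N 3, O 2, S 2, halogen 1):
  atom 1: C, bond orders sum to 1 (valence 4) → 3 H
  atom 2: O, bond orders sum to 2 (valence 2) → 0 H
  atom 3: C, bond orders sum to 4 (valence 4) → 0 H
  atom 4: C with explicit H count 0
  atom 5: C, bond orders sum to 1 (valence 4) → 3 H
  atom 6: C, bond orders sum to 4 (valence 4) → 0 H
  atom 7: O, bond orders sum to 1 (valence 2) → 1 H
  atom 8: C, bond orders sum to 4 (valence 4) → 0 H
  atom 9: C, bond orders sum to 3 (valence 4) → 1 H
  atom 10: O, bond orders sum to 2 (valence 2) → 0 H
  atom 11: C, bond orders sum to 4 (valence 4) → 0 H
  atom 12: N, bond orders sum to 1 (valence 3) → 2 H
  atom 13: C, bond orders sum to 4 (valence 4) → 0 H
  atom 14: O, bond orders sum to 2 (valence 2) → 0 H
  atom 15: C, bond orders sum to 1 (valence 4) → 3 H
Totals → C:10, H:13, N:1, O:4.
In Hill order: C10H13NO4.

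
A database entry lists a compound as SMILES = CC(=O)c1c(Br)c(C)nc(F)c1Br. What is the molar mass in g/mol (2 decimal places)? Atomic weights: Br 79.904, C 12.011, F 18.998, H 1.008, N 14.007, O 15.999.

First, the molecular formula is C8H6Br2FNO (counting implicit H from valence).
  Br: 2 × 79.904 = 159.808
  C: 8 × 12.011 = 96.088
  F: 1 × 18.998 = 18.998
  H: 6 × 1.008 = 6.048
  N: 1 × 14.007 = 14.007
  O: 1 × 15.999 = 15.999
Sum: 2×79.904 + 8×12.011 + 1×18.998 + 6×1.008 + 1×14.007 + 1×15.999 = 310.948 → 310.95 g/mol.

310.95 g/mol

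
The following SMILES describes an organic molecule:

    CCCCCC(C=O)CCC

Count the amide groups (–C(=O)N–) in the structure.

Scan the SMILES for the amide motif — none present.
Groups that are present: 1 aldehyde.

0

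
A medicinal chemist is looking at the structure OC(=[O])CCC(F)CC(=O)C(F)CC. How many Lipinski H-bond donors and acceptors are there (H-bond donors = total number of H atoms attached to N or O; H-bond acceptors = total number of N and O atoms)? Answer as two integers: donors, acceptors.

Donors: find every N or O and count the H atoms it carries.
  atom 1 (O): bond orders sum to 1 → 1 H
  atom 3 (O): bond orders sum to 2 → 0 H
  atom 10 (O): bond orders sum to 2 → 0 H
Lipinski HBD = 1.
Acceptors: N atoms = 0, O atoms = 3 → HBA = 3.

1, 3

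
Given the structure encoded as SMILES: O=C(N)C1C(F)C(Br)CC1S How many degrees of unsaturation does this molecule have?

2

Molecular formula: C6H9BrFNOS.
DoU = (2C + 2 + N − H − X) / 2, where X is the halogen count and O/S are ignored.
    = (2·6 + 2 + 1 − 9 − 2) / 2 = 4 / 2 = 2.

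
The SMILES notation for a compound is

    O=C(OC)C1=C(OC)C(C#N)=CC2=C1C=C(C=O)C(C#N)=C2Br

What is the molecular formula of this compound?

Walk through each heavy atom and fill implicit hydrogens from standard valence (C 4, N 3, O 2, S 2, halogen 1):
  atom 1: O, bond orders sum to 2 (valence 2) → 0 H
  atom 2: C, bond orders sum to 4 (valence 4) → 0 H
  atom 3: O, bond orders sum to 2 (valence 2) → 0 H
  atom 4: C, bond orders sum to 1 (valence 4) → 3 H
  atom 5: C, bond orders sum to 4 (valence 4) → 0 H
  atom 6: C, bond orders sum to 4 (valence 4) → 0 H
  atom 7: O, bond orders sum to 2 (valence 2) → 0 H
  atom 8: C, bond orders sum to 1 (valence 4) → 3 H
  atom 9: C, bond orders sum to 4 (valence 4) → 0 H
  atom 10: C, bond orders sum to 4 (valence 4) → 0 H
  atom 11: N, bond orders sum to 3 (valence 3) → 0 H
  atom 12: C, bond orders sum to 3 (valence 4) → 1 H
  atom 13: C, bond orders sum to 4 (valence 4) → 0 H
  atom 14: C, bond orders sum to 4 (valence 4) → 0 H
  atom 15: C, bond orders sum to 3 (valence 4) → 1 H
  atom 16: C, bond orders sum to 4 (valence 4) → 0 H
  atom 17: C, bond orders sum to 3 (valence 4) → 1 H
  atom 18: O, bond orders sum to 2 (valence 2) → 0 H
  atom 19: C, bond orders sum to 4 (valence 4) → 0 H
  atom 20: C, bond orders sum to 4 (valence 4) → 0 H
  atom 21: N, bond orders sum to 3 (valence 3) → 0 H
  atom 22: C, bond orders sum to 4 (valence 4) → 0 H
  atom 23: Br (halogen, monovalent) → 0 H
Totals → C:16, H:9, Br:1, N:2, O:4.
In Hill order: C16H9BrN2O4.

C16H9BrN2O4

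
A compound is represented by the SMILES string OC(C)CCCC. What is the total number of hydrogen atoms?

Walk through each heavy atom and fill implicit hydrogens from standard valence (C 4, N 3, O 2, S 2, halogen 1):
  atom 1: O, bond orders sum to 1 (valence 2) → 1 H
  atom 2: C, bond orders sum to 3 (valence 4) → 1 H
  atom 3: C, bond orders sum to 1 (valence 4) → 3 H
  atom 4: C, bond orders sum to 2 (valence 4) → 2 H
  atom 5: C, bond orders sum to 2 (valence 4) → 2 H
  atom 6: C, bond orders sum to 2 (valence 4) → 2 H
  atom 7: C, bond orders sum to 1 (valence 4) → 3 H
Total hydrogens: 14.

14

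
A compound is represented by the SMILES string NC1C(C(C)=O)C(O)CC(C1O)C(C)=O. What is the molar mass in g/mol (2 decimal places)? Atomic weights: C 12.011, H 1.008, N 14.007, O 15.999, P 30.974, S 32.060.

215.25 g/mol

First, the molecular formula is C10H17NO4 (counting implicit H from valence).
  C: 10 × 12.011 = 120.110
  H: 17 × 1.008 = 17.136
  N: 1 × 14.007 = 14.007
  O: 4 × 15.999 = 63.996
Sum: 10×12.011 + 17×1.008 + 1×14.007 + 4×15.999 = 215.249 → 215.25 g/mol.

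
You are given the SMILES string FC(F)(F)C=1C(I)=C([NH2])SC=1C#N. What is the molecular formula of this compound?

Walk through each heavy atom and fill implicit hydrogens from standard valence (C 4, N 3, O 2, S 2, halogen 1):
  atom 1: F (halogen, monovalent) → 0 H
  atom 2: C, bond orders sum to 4 (valence 4) → 0 H
  atom 3: F (halogen, monovalent) → 0 H
  atom 4: F (halogen, monovalent) → 0 H
  atom 5: C, bond orders sum to 4 (valence 4) → 0 H
  atom 6: C, bond orders sum to 4 (valence 4) → 0 H
  atom 7: I (halogen, monovalent) → 0 H
  atom 8: C, bond orders sum to 4 (valence 4) → 0 H
  atom 9: N with explicit H count 2
  atom 10: S, bond orders sum to 2 (valence 2) → 0 H
  atom 11: C, bond orders sum to 4 (valence 4) → 0 H
  atom 12: C, bond orders sum to 4 (valence 4) → 0 H
  atom 13: N, bond orders sum to 3 (valence 3) → 0 H
Totals → C:6, H:2, F:3, I:1, N:2, S:1.
In Hill order: C6H2F3IN2S.

C6H2F3IN2S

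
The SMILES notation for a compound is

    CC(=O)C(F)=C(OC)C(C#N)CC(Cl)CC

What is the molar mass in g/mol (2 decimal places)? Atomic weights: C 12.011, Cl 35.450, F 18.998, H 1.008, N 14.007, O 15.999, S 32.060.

First, the molecular formula is C11H15ClFNO2 (counting implicit H from valence).
  C: 11 × 12.011 = 132.121
  Cl: 1 × 35.450 = 35.450
  F: 1 × 18.998 = 18.998
  H: 15 × 1.008 = 15.120
  N: 1 × 14.007 = 14.007
  O: 2 × 15.999 = 31.998
Sum: 11×12.011 + 1×35.450 + 1×18.998 + 15×1.008 + 1×14.007 + 2×15.999 = 247.694 → 247.69 g/mol.

247.69 g/mol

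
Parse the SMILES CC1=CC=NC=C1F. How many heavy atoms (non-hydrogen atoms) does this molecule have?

8

Every atom symbol written in the SMILES (organic subset) is one heavy atom; implicit H are not written.
Heavy atoms by element → C:6, F:1, N:1.
Total: 8.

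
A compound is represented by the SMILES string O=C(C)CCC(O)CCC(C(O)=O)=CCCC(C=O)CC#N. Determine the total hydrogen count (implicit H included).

Walk through each heavy atom and fill implicit hydrogens from standard valence (C 4, N 3, O 2, S 2, halogen 1):
  atom 1: O, bond orders sum to 2 (valence 2) → 0 H
  atom 2: C, bond orders sum to 4 (valence 4) → 0 H
  atom 3: C, bond orders sum to 1 (valence 4) → 3 H
  atom 4: C, bond orders sum to 2 (valence 4) → 2 H
  atom 5: C, bond orders sum to 2 (valence 4) → 2 H
  atom 6: C, bond orders sum to 3 (valence 4) → 1 H
  atom 7: O, bond orders sum to 1 (valence 2) → 1 H
  atom 8: C, bond orders sum to 2 (valence 4) → 2 H
  atom 9: C, bond orders sum to 2 (valence 4) → 2 H
  atom 10: C, bond orders sum to 4 (valence 4) → 0 H
  atom 11: C, bond orders sum to 4 (valence 4) → 0 H
  atom 12: O, bond orders sum to 1 (valence 2) → 1 H
  atom 13: O, bond orders sum to 2 (valence 2) → 0 H
  atom 14: C, bond orders sum to 3 (valence 4) → 1 H
  atom 15: C, bond orders sum to 2 (valence 4) → 2 H
  atom 16: C, bond orders sum to 2 (valence 4) → 2 H
  atom 17: C, bond orders sum to 3 (valence 4) → 1 H
  atom 18: C, bond orders sum to 3 (valence 4) → 1 H
  atom 19: O, bond orders sum to 2 (valence 2) → 0 H
  atom 20: C, bond orders sum to 2 (valence 4) → 2 H
  atom 21: C, bond orders sum to 4 (valence 4) → 0 H
  atom 22: N, bond orders sum to 3 (valence 3) → 0 H
Total hydrogens: 23.

23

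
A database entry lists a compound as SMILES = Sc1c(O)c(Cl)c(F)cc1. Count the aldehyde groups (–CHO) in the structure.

Scan the SMILES for the aldehyde motif — none present.
Groups that are present: 1 hydroxyl, 1 thiol.

0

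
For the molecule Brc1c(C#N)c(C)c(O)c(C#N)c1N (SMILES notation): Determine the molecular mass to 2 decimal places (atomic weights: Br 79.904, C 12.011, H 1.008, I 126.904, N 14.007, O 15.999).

First, the molecular formula is C9H6BrN3O (counting implicit H from valence).
  Br: 1 × 79.904 = 79.904
  C: 9 × 12.011 = 108.099
  H: 6 × 1.008 = 6.048
  N: 3 × 14.007 = 42.021
  O: 1 × 15.999 = 15.999
Sum: 1×79.904 + 9×12.011 + 6×1.008 + 3×14.007 + 1×15.999 = 252.071 → 252.07 g/mol.

252.07 g/mol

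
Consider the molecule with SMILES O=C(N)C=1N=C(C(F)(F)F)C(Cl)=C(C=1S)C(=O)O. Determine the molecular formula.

Walk through each heavy atom and fill implicit hydrogens from standard valence (C 4, N 3, O 2, S 2, halogen 1):
  atom 1: O, bond orders sum to 2 (valence 2) → 0 H
  atom 2: C, bond orders sum to 4 (valence 4) → 0 H
  atom 3: N, bond orders sum to 1 (valence 3) → 2 H
  atom 4: C, bond orders sum to 4 (valence 4) → 0 H
  atom 5: N, bond orders sum to 3 (valence 3) → 0 H
  atom 6: C, bond orders sum to 4 (valence 4) → 0 H
  atom 7: C, bond orders sum to 4 (valence 4) → 0 H
  atom 8: F (halogen, monovalent) → 0 H
  atom 9: F (halogen, monovalent) → 0 H
  atom 10: F (halogen, monovalent) → 0 H
  atom 11: C, bond orders sum to 4 (valence 4) → 0 H
  atom 12: Cl (halogen, monovalent) → 0 H
  atom 13: C, bond orders sum to 4 (valence 4) → 0 H
  atom 14: C, bond orders sum to 4 (valence 4) → 0 H
  atom 15: S, bond orders sum to 1 (valence 2) → 1 H
  atom 16: C, bond orders sum to 4 (valence 4) → 0 H
  atom 17: O, bond orders sum to 2 (valence 2) → 0 H
  atom 18: O, bond orders sum to 1 (valence 2) → 1 H
Totals → C:8, H:4, Cl:1, F:3, N:2, O:3, S:1.
In Hill order: C8H4ClF3N2O3S.

C8H4ClF3N2O3S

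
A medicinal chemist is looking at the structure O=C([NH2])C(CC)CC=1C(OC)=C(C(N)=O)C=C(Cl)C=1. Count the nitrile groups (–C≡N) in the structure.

Scan the SMILES for the nitrile motif — none present.
Groups that are present: 2 amide, 1 ether.

0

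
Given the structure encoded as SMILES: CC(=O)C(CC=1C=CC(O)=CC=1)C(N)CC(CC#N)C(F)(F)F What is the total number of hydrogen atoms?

Walk through each heavy atom and fill implicit hydrogens from standard valence (C 4, N 3, O 2, S 2, halogen 1):
  atom 1: C, bond orders sum to 1 (valence 4) → 3 H
  atom 2: C, bond orders sum to 4 (valence 4) → 0 H
  atom 3: O, bond orders sum to 2 (valence 2) → 0 H
  atom 4: C, bond orders sum to 3 (valence 4) → 1 H
  atom 5: C, bond orders sum to 2 (valence 4) → 2 H
  atom 6: C, bond orders sum to 4 (valence 4) → 0 H
  atom 7: C, bond orders sum to 3 (valence 4) → 1 H
  atom 8: C, bond orders sum to 3 (valence 4) → 1 H
  atom 9: C, bond orders sum to 4 (valence 4) → 0 H
  atom 10: O, bond orders sum to 1 (valence 2) → 1 H
  atom 11: C, bond orders sum to 3 (valence 4) → 1 H
  atom 12: C, bond orders sum to 3 (valence 4) → 1 H
  atom 13: C, bond orders sum to 3 (valence 4) → 1 H
  atom 14: N, bond orders sum to 1 (valence 3) → 2 H
  atom 15: C, bond orders sum to 2 (valence 4) → 2 H
  atom 16: C, bond orders sum to 3 (valence 4) → 1 H
  atom 17: C, bond orders sum to 2 (valence 4) → 2 H
  atom 18: C, bond orders sum to 4 (valence 4) → 0 H
  atom 19: N, bond orders sum to 3 (valence 3) → 0 H
  atom 20: C, bond orders sum to 4 (valence 4) → 0 H
  atom 21: F (halogen, monovalent) → 0 H
  atom 22: F (halogen, monovalent) → 0 H
  atom 23: F (halogen, monovalent) → 0 H
Total hydrogens: 19.

19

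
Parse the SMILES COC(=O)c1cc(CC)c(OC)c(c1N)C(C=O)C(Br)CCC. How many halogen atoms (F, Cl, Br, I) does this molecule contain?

Halogen atoms appear at heavy-atom position 20 (1×Br).
Other groups present: 1 aldehyde, 1 ester, 1 ether, 1 primary amine.
Halogen count: 1.

1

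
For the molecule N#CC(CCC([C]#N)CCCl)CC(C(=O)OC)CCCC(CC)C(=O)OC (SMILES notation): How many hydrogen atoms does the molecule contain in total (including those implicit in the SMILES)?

31

Walk through each heavy atom and fill implicit hydrogens from standard valence (C 4, N 3, O 2, S 2, halogen 1):
  atom 1: N, bond orders sum to 3 (valence 3) → 0 H
  atom 2: C, bond orders sum to 4 (valence 4) → 0 H
  atom 3: C, bond orders sum to 3 (valence 4) → 1 H
  atom 4: C, bond orders sum to 2 (valence 4) → 2 H
  atom 5: C, bond orders sum to 2 (valence 4) → 2 H
  atom 6: C, bond orders sum to 3 (valence 4) → 1 H
  atom 7: C with explicit H count 0
  atom 8: N, bond orders sum to 3 (valence 3) → 0 H
  atom 9: C, bond orders sum to 2 (valence 4) → 2 H
  atom 10: C, bond orders sum to 2 (valence 4) → 2 H
  atom 11: Cl (halogen, monovalent) → 0 H
  atom 12: C, bond orders sum to 2 (valence 4) → 2 H
  atom 13: C, bond orders sum to 3 (valence 4) → 1 H
  atom 14: C, bond orders sum to 4 (valence 4) → 0 H
  atom 15: O, bond orders sum to 2 (valence 2) → 0 H
  atom 16: O, bond orders sum to 2 (valence 2) → 0 H
  atom 17: C, bond orders sum to 1 (valence 4) → 3 H
  atom 18: C, bond orders sum to 2 (valence 4) → 2 H
  atom 19: C, bond orders sum to 2 (valence 4) → 2 H
  atom 20: C, bond orders sum to 2 (valence 4) → 2 H
  atom 21: C, bond orders sum to 3 (valence 4) → 1 H
  atom 22: C, bond orders sum to 2 (valence 4) → 2 H
  atom 23: C, bond orders sum to 1 (valence 4) → 3 H
  atom 24: C, bond orders sum to 4 (valence 4) → 0 H
  atom 25: O, bond orders sum to 2 (valence 2) → 0 H
  atom 26: O, bond orders sum to 2 (valence 2) → 0 H
  atom 27: C, bond orders sum to 1 (valence 4) → 3 H
Total hydrogens: 31.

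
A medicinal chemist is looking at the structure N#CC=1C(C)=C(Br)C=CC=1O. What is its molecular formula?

Walk through each heavy atom and fill implicit hydrogens from standard valence (C 4, N 3, O 2, S 2, halogen 1):
  atom 1: N, bond orders sum to 3 (valence 3) → 0 H
  atom 2: C, bond orders sum to 4 (valence 4) → 0 H
  atom 3: C, bond orders sum to 4 (valence 4) → 0 H
  atom 4: C, bond orders sum to 4 (valence 4) → 0 H
  atom 5: C, bond orders sum to 1 (valence 4) → 3 H
  atom 6: C, bond orders sum to 4 (valence 4) → 0 H
  atom 7: Br (halogen, monovalent) → 0 H
  atom 8: C, bond orders sum to 3 (valence 4) → 1 H
  atom 9: C, bond orders sum to 3 (valence 4) → 1 H
  atom 10: C, bond orders sum to 4 (valence 4) → 0 H
  atom 11: O, bond orders sum to 1 (valence 2) → 1 H
Totals → C:8, H:6, Br:1, N:1, O:1.
In Hill order: C8H6BrNO.

C8H6BrNO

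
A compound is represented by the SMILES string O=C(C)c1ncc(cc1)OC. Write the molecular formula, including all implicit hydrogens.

C8H9NO2

Walk through each heavy atom and fill implicit hydrogens from standard valence (C 4, N 3, O 2, S 2, halogen 1); for lowercase aromatic atoms, an aromatic c carries 1 H when it has two neighbours and 0 H with three, and aromatic n carries 0 H:
  atom 1: O, bond orders sum to 2 (valence 2) → 0 H
  atom 2: C, bond orders sum to 4 (valence 4) → 0 H
  atom 3: C, bond orders sum to 1 (valence 4) → 3 H
  atom 4: aromatic c, 3 neighbours → 0 H
  atom 5: aromatic n, 2 neighbours → 0 H
  atom 6: aromatic c, 2 neighbours → 1 H
  atom 7: aromatic c, 3 neighbours → 0 H
  atom 8: aromatic c, 2 neighbours → 1 H
  atom 9: aromatic c, 2 neighbours → 1 H
  atom 10: O, bond orders sum to 2 (valence 2) → 0 H
  atom 11: C, bond orders sum to 1 (valence 4) → 3 H
Totals → C:8, H:9, N:1, O:2.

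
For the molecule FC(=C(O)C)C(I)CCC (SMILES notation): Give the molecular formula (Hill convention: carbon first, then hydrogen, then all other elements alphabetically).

C7H12FIO

Walk through each heavy atom and fill implicit hydrogens from standard valence (C 4, N 3, O 2, S 2, halogen 1):
  atom 1: F (halogen, monovalent) → 0 H
  atom 2: C, bond orders sum to 4 (valence 4) → 0 H
  atom 3: C, bond orders sum to 4 (valence 4) → 0 H
  atom 4: O, bond orders sum to 1 (valence 2) → 1 H
  atom 5: C, bond orders sum to 1 (valence 4) → 3 H
  atom 6: C, bond orders sum to 3 (valence 4) → 1 H
  atom 7: I (halogen, monovalent) → 0 H
  atom 8: C, bond orders sum to 2 (valence 4) → 2 H
  atom 9: C, bond orders sum to 2 (valence 4) → 2 H
  atom 10: C, bond orders sum to 1 (valence 4) → 3 H
Totals → C:7, H:12, F:1, I:1, O:1.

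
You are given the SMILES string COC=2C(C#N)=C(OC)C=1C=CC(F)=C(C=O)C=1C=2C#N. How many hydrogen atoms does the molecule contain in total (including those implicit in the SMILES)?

Walk through each heavy atom and fill implicit hydrogens from standard valence (C 4, N 3, O 2, S 2, halogen 1):
  atom 1: C, bond orders sum to 1 (valence 4) → 3 H
  atom 2: O, bond orders sum to 2 (valence 2) → 0 H
  atom 3: C, bond orders sum to 4 (valence 4) → 0 H
  atom 4: C, bond orders sum to 4 (valence 4) → 0 H
  atom 5: C, bond orders sum to 4 (valence 4) → 0 H
  atom 6: N, bond orders sum to 3 (valence 3) → 0 H
  atom 7: C, bond orders sum to 4 (valence 4) → 0 H
  atom 8: O, bond orders sum to 2 (valence 2) → 0 H
  atom 9: C, bond orders sum to 1 (valence 4) → 3 H
  atom 10: C, bond orders sum to 4 (valence 4) → 0 H
  atom 11: C, bond orders sum to 3 (valence 4) → 1 H
  atom 12: C, bond orders sum to 3 (valence 4) → 1 H
  atom 13: C, bond orders sum to 4 (valence 4) → 0 H
  atom 14: F (halogen, monovalent) → 0 H
  atom 15: C, bond orders sum to 4 (valence 4) → 0 H
  atom 16: C, bond orders sum to 3 (valence 4) → 1 H
  atom 17: O, bond orders sum to 2 (valence 2) → 0 H
  atom 18: C, bond orders sum to 4 (valence 4) → 0 H
  atom 19: C, bond orders sum to 4 (valence 4) → 0 H
  atom 20: C, bond orders sum to 4 (valence 4) → 0 H
  atom 21: N, bond orders sum to 3 (valence 3) → 0 H
Total hydrogens: 9.

9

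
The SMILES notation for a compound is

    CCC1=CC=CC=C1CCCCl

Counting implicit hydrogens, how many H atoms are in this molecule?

Walk through each heavy atom and fill implicit hydrogens from standard valence (C 4, N 3, O 2, S 2, halogen 1):
  atom 1: C, bond orders sum to 1 (valence 4) → 3 H
  atom 2: C, bond orders sum to 2 (valence 4) → 2 H
  atom 3: C, bond orders sum to 4 (valence 4) → 0 H
  atom 4: C, bond orders sum to 3 (valence 4) → 1 H
  atom 5: C, bond orders sum to 3 (valence 4) → 1 H
  atom 6: C, bond orders sum to 3 (valence 4) → 1 H
  atom 7: C, bond orders sum to 3 (valence 4) → 1 H
  atom 8: C, bond orders sum to 4 (valence 4) → 0 H
  atom 9: C, bond orders sum to 2 (valence 4) → 2 H
  atom 10: C, bond orders sum to 2 (valence 4) → 2 H
  atom 11: C, bond orders sum to 2 (valence 4) → 2 H
  atom 12: Cl (halogen, monovalent) → 0 H
Total hydrogens: 15.

15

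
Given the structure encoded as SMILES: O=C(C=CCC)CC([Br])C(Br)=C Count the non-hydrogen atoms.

12

Every atom symbol written in the SMILES (organic subset) is one heavy atom; implicit H are not written.
Heavy atoms by element → Br:2, C:9, O:1.
Total: 12.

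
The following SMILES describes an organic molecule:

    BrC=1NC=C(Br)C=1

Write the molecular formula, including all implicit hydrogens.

Walk through each heavy atom and fill implicit hydrogens from standard valence (C 4, N 3, O 2, S 2, halogen 1):
  atom 1: Br (halogen, monovalent) → 0 H
  atom 2: C, bond orders sum to 4 (valence 4) → 0 H
  atom 3: N, bond orders sum to 2 (valence 3) → 1 H
  atom 4: C, bond orders sum to 3 (valence 4) → 1 H
  atom 5: C, bond orders sum to 4 (valence 4) → 0 H
  atom 6: Br (halogen, monovalent) → 0 H
  atom 7: C, bond orders sum to 3 (valence 4) → 1 H
Totals → C:4, H:3, Br:2, N:1.

C4H3Br2N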